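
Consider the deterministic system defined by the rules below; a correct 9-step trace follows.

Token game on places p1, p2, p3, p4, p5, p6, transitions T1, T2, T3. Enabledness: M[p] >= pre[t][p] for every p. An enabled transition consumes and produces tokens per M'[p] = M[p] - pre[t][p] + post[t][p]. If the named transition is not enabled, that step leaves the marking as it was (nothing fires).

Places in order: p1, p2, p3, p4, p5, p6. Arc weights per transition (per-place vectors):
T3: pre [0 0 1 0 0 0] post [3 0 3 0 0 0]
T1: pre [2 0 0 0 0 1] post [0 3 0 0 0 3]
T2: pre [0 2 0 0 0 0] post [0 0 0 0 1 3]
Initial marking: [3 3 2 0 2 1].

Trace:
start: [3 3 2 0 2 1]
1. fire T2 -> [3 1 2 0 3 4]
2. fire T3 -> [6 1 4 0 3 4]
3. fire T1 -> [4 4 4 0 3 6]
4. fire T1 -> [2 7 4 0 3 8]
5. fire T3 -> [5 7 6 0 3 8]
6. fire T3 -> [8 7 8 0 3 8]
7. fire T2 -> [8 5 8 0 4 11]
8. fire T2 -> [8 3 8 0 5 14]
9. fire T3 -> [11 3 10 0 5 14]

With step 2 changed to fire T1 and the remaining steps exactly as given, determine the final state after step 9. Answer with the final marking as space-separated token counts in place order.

(re-executing from step 2 with the substitution; state before step 2: [3 1 2 0 3 4])
2. fire T1 -> [1 4 2 0 3 6]
3. fire T1 -> [1 4 2 0 3 6]
4. fire T1 -> [1 4 2 0 3 6]
5. fire T3 -> [4 4 4 0 3 6]
6. fire T3 -> [7 4 6 0 3 6]
7. fire T2 -> [7 2 6 0 4 9]
8. fire T2 -> [7 0 6 0 5 12]
9. fire T3 -> [10 0 8 0 5 12]

10 0 8 0 5 12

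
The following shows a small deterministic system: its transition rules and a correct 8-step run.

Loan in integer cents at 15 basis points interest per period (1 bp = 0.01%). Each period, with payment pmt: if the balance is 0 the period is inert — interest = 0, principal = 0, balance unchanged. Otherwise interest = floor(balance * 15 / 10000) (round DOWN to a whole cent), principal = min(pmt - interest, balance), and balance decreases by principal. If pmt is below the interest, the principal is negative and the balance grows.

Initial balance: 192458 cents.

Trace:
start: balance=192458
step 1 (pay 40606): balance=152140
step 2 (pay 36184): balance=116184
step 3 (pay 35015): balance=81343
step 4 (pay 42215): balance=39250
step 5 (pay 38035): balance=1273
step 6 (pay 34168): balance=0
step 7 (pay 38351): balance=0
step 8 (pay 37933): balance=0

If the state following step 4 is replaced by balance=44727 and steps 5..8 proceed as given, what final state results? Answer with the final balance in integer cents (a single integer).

state after step 4 := balance=44727
step 5 (pay 38035): balance=6759
step 6 (pay 34168): balance=0
step 7 (pay 38351): balance=0
step 8 (pay 37933): balance=0

0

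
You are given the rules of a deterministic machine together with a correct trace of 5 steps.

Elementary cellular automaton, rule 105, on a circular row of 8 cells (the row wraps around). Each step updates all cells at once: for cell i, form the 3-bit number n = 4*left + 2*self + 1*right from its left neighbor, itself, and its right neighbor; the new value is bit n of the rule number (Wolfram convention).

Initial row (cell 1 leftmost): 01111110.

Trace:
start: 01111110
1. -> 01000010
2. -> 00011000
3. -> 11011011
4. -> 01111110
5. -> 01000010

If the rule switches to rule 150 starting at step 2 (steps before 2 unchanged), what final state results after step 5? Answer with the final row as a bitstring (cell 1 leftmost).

(re-executing steps 2..5 under rule 150; state before step 2: 01000010)
2. -> 11100111
3. -> 11011011
4. -> 10000001
5. -> 01000010

01000010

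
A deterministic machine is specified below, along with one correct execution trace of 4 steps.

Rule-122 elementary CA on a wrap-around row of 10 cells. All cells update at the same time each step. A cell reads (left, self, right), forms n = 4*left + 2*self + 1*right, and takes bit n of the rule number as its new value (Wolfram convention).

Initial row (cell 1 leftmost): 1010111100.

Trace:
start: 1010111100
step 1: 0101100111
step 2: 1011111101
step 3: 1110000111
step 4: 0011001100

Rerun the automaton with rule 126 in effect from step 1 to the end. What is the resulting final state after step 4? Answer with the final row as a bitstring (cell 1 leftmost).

0011111111

(re-executing steps 1..4 under rule 126; state before step 1: 1010111100)
step 1: 1111100111
step 2: 0000111100
step 3: 0001100110
step 4: 0011111111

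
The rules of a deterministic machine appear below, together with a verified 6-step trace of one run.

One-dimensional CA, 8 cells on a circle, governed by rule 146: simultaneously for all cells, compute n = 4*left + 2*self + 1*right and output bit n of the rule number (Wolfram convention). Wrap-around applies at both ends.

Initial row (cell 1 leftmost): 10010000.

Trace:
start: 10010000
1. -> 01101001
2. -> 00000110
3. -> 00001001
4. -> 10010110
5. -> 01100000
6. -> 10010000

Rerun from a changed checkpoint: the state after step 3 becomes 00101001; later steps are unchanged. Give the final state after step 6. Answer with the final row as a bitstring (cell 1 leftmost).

01000100

state after step 3 := 00101001
4. -> 11000110
5. -> 00101000
6. -> 01000100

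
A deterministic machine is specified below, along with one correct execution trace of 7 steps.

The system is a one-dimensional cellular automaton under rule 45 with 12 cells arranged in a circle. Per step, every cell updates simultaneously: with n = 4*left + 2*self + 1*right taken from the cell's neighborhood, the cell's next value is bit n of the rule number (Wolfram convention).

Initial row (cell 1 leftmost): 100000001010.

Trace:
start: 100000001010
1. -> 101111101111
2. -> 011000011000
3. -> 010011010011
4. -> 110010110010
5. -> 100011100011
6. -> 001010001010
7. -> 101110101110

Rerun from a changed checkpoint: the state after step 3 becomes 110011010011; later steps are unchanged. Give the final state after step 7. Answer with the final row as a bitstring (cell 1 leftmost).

000100101110

state after step 3 := 110011010011
4. -> 000010110010
5. -> 111011100010
6. -> 100110001011
7. -> 000100101110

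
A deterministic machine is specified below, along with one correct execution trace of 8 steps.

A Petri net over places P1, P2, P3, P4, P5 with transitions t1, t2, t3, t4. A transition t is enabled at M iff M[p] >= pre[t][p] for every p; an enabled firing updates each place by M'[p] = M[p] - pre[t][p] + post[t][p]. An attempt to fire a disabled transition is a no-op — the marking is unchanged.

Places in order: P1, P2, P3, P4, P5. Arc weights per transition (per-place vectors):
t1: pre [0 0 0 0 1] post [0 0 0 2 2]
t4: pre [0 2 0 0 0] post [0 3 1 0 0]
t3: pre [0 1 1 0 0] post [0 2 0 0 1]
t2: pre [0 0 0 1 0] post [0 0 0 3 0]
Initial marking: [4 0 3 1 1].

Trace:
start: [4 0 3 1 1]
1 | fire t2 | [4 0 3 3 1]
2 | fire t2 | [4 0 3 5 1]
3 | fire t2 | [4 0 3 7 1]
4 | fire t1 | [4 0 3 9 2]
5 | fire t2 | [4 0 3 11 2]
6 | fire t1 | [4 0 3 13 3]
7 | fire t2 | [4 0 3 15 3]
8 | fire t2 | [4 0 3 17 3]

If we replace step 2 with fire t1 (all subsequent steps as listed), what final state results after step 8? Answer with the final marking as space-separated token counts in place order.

4 0 3 17 4

(re-executing from step 2 with the substitution; state before step 2: [4 0 3 3 1])
2 | fire t1 | [4 0 3 5 2]
3 | fire t2 | [4 0 3 7 2]
4 | fire t1 | [4 0 3 9 3]
5 | fire t2 | [4 0 3 11 3]
6 | fire t1 | [4 0 3 13 4]
7 | fire t2 | [4 0 3 15 4]
8 | fire t2 | [4 0 3 17 4]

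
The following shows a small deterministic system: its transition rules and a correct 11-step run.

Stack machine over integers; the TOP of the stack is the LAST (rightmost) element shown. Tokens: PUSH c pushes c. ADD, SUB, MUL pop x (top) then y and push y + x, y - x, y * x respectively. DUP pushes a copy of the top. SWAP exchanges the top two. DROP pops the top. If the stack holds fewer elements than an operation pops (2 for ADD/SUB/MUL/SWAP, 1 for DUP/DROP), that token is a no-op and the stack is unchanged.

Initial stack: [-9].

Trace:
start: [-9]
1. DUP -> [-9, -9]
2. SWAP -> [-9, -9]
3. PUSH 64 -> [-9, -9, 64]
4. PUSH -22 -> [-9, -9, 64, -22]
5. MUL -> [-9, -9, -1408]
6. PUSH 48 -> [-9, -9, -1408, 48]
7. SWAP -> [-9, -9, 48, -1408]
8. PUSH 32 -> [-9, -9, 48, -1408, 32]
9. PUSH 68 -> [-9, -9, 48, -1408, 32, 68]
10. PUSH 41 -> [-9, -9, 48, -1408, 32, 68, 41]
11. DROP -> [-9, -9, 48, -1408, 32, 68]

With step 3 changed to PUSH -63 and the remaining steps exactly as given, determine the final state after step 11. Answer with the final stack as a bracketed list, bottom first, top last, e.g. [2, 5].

(re-executing from step 3 with the substitution; state before step 3: [-9, -9])
3. PUSH -63 -> [-9, -9, -63]
4. PUSH -22 -> [-9, -9, -63, -22]
5. MUL -> [-9, -9, 1386]
6. PUSH 48 -> [-9, -9, 1386, 48]
7. SWAP -> [-9, -9, 48, 1386]
8. PUSH 32 -> [-9, -9, 48, 1386, 32]
9. PUSH 68 -> [-9, -9, 48, 1386, 32, 68]
10. PUSH 41 -> [-9, -9, 48, 1386, 32, 68, 41]
11. DROP -> [-9, -9, 48, 1386, 32, 68]

[-9, -9, 48, 1386, 32, 68]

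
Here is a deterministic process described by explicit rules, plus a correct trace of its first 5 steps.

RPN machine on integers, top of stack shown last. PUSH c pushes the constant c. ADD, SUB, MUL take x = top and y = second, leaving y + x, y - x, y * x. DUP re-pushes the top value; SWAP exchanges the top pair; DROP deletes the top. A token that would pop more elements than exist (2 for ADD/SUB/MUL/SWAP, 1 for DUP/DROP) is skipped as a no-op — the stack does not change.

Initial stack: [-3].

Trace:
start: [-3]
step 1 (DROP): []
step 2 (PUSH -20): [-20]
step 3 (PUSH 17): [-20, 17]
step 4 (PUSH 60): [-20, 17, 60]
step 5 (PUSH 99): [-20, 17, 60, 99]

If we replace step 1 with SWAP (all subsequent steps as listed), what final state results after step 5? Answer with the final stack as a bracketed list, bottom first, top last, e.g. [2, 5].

(re-executing from step 1 with the substitution; state before step 1: [-3])
step 1 (SWAP): [-3]
step 2 (PUSH -20): [-3, -20]
step 3 (PUSH 17): [-3, -20, 17]
step 4 (PUSH 60): [-3, -20, 17, 60]
step 5 (PUSH 99): [-3, -20, 17, 60, 99]

[-3, -20, 17, 60, 99]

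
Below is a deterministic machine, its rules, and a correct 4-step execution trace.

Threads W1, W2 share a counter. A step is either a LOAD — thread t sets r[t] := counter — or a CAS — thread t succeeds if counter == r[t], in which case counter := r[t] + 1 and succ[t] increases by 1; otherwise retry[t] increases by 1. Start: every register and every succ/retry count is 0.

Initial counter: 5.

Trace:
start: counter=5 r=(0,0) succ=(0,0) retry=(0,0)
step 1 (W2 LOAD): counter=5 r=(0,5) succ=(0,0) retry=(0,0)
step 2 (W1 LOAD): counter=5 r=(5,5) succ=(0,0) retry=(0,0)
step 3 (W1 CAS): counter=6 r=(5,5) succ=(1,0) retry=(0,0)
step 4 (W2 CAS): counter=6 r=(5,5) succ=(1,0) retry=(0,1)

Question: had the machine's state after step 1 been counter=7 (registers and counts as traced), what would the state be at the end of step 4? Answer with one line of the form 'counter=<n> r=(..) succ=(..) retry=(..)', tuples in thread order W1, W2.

state after step 1 := counter=7 r=(0,5) succ=(0,0) retry=(0,0)
step 2 (W1 LOAD): counter=7 r=(7,5) succ=(0,0) retry=(0,0)
step 3 (W1 CAS): counter=8 r=(7,5) succ=(1,0) retry=(0,0)
step 4 (W2 CAS): counter=8 r=(7,5) succ=(1,0) retry=(0,1)

counter=8 r=(7,5) succ=(1,0) retry=(0,1)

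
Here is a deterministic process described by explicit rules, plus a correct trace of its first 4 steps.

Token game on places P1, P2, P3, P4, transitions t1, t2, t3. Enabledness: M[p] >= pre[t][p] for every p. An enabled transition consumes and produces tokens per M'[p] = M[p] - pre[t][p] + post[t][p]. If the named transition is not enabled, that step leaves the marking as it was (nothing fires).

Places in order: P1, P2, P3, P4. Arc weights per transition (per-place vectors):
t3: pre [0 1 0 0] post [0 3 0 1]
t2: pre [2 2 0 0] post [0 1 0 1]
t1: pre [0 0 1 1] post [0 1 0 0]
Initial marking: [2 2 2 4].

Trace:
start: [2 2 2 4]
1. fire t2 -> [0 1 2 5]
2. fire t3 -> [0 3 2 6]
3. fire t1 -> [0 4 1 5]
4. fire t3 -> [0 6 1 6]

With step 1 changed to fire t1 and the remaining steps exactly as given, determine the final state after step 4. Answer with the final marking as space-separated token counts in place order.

(re-executing from step 1 with the substitution; state before step 1: [2 2 2 4])
1. fire t1 -> [2 3 1 3]
2. fire t3 -> [2 5 1 4]
3. fire t1 -> [2 6 0 3]
4. fire t3 -> [2 8 0 4]

2 8 0 4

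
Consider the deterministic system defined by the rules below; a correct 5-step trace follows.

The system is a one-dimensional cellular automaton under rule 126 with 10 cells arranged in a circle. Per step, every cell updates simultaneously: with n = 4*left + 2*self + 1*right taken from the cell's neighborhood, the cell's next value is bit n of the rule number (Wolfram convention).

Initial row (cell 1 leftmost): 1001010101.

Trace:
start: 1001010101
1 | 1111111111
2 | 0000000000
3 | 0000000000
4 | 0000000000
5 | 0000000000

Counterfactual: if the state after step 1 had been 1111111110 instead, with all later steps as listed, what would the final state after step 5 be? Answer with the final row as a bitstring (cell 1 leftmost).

state after step 1 := 1111111110
2 | 1000000011
3 | 1100000110
4 | 1110001111
5 | 0011011000

0011011000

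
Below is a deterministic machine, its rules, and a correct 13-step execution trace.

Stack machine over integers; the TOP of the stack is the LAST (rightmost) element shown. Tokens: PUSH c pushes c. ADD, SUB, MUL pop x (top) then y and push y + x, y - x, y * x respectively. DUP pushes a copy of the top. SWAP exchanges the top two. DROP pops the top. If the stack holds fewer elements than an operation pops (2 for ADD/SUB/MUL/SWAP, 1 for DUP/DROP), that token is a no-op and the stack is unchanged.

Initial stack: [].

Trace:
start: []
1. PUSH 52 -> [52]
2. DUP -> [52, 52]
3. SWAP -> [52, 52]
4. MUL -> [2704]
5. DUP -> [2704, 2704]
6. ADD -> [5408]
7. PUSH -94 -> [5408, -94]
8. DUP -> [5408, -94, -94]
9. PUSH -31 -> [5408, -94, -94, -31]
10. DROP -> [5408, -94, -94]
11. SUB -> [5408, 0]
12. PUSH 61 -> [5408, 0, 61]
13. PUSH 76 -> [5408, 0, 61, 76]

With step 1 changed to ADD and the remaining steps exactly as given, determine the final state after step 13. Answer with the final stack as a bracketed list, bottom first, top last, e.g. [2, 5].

[0, 61, 76]

(re-executing from step 1 with the substitution; state before step 1: [])
1. ADD -> []
2. DUP -> []
3. SWAP -> []
4. MUL -> []
5. DUP -> []
6. ADD -> []
7. PUSH -94 -> [-94]
8. DUP -> [-94, -94]
9. PUSH -31 -> [-94, -94, -31]
10. DROP -> [-94, -94]
11. SUB -> [0]
12. PUSH 61 -> [0, 61]
13. PUSH 76 -> [0, 61, 76]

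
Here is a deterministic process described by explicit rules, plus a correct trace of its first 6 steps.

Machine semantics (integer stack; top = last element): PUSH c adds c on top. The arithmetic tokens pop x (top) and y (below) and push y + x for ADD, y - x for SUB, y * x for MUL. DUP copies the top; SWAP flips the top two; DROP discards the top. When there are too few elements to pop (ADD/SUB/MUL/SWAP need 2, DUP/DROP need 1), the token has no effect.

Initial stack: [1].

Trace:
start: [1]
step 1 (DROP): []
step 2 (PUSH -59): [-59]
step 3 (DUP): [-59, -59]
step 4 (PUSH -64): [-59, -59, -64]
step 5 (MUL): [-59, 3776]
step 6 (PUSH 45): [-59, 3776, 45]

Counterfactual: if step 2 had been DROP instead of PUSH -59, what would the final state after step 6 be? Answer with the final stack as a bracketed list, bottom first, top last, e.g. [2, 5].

(re-executing from step 2 with the substitution; state before step 2: [])
step 2 (DROP): []
step 3 (DUP): []
step 4 (PUSH -64): [-64]
step 5 (MUL): [-64]
step 6 (PUSH 45): [-64, 45]

[-64, 45]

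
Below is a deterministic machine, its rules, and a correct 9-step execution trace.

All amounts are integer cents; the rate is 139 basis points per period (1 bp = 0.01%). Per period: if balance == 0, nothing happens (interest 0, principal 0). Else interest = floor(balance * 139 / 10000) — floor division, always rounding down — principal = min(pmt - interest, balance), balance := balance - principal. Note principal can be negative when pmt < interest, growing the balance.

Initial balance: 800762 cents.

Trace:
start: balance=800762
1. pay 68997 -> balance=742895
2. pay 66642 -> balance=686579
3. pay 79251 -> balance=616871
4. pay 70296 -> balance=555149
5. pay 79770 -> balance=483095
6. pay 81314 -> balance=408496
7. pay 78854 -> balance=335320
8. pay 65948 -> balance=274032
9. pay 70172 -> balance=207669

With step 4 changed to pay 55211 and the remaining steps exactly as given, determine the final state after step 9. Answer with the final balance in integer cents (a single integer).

223831

(re-executing from step 4 with the substitution; state before step 4: balance=616871)
4. pay 55211 -> balance=570234
5. pay 79770 -> balance=498390
6. pay 81314 -> balance=424003
7. pay 78854 -> balance=351042
8. pay 65948 -> balance=289973
9. pay 70172 -> balance=223831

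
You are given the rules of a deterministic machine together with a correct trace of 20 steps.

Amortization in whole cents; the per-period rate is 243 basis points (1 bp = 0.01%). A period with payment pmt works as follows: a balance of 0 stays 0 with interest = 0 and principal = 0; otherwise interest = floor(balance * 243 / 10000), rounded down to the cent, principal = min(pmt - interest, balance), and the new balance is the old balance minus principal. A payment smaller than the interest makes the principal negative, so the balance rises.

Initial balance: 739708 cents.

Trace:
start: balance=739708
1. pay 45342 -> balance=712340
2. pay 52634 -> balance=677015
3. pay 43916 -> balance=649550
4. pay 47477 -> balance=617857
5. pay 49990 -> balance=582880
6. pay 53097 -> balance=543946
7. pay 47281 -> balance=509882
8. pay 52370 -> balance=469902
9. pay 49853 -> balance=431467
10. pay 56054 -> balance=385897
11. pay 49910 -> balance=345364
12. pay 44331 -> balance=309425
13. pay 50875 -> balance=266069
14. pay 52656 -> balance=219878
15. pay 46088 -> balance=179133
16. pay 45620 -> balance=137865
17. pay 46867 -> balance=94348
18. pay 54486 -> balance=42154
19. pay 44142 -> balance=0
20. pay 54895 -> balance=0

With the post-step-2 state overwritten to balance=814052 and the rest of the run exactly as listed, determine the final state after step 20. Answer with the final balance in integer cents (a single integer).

state after step 2 := balance=814052
3. pay 43916 -> balance=789917
4. pay 47477 -> balance=761634
5. pay 49990 -> balance=730151
6. pay 53097 -> balance=694796
7. pay 47281 -> balance=664398
8. pay 52370 -> balance=628172
9. pay 49853 -> balance=593583
10. pay 56054 -> balance=551953
11. pay 49910 -> balance=515455
12. pay 44331 -> balance=483649
13. pay 50875 -> balance=444526
14. pay 52656 -> balance=402671
15. pay 46088 -> balance=366367
16. pay 45620 -> balance=329649
17. pay 46867 -> balance=290792
18. pay 54486 -> balance=243372
19. pay 44142 -> balance=205143
20. pay 54895 -> balance=155232

155232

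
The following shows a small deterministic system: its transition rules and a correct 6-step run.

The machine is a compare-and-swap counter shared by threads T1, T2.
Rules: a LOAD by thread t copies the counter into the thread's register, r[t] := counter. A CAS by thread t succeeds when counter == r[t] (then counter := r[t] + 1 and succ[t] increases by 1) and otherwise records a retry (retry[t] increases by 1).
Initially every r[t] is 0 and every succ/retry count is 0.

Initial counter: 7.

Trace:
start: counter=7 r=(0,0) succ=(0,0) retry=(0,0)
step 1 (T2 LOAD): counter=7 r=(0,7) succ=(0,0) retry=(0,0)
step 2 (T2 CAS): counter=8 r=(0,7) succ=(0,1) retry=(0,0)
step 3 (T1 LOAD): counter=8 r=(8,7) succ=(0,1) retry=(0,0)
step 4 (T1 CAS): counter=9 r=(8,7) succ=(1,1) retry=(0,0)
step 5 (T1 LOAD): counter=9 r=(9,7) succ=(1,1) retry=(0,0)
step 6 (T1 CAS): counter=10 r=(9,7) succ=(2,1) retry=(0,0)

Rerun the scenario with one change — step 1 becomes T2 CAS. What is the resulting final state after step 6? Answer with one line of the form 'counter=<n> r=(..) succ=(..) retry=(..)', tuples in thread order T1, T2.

(re-executing from step 1 with the substitution; state before step 1: counter=7 r=(0,0) succ=(0,0) retry=(0,0))
step 1 (T2 CAS): counter=7 r=(0,0) succ=(0,0) retry=(0,1)
step 2 (T2 CAS): counter=7 r=(0,0) succ=(0,0) retry=(0,2)
step 3 (T1 LOAD): counter=7 r=(7,0) succ=(0,0) retry=(0,2)
step 4 (T1 CAS): counter=8 r=(7,0) succ=(1,0) retry=(0,2)
step 5 (T1 LOAD): counter=8 r=(8,0) succ=(1,0) retry=(0,2)
step 6 (T1 CAS): counter=9 r=(8,0) succ=(2,0) retry=(0,2)

counter=9 r=(8,0) succ=(2,0) retry=(0,2)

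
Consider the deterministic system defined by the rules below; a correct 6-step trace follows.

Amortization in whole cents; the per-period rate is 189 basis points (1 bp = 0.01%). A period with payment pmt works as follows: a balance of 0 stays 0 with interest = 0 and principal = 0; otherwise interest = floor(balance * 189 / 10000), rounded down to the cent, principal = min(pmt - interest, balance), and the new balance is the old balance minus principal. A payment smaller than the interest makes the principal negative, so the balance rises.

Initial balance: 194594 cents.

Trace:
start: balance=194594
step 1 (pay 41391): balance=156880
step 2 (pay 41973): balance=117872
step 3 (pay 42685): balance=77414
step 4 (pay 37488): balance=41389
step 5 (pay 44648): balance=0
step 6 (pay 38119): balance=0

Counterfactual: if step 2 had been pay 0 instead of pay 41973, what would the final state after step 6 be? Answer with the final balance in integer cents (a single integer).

4594

(re-executing from step 2 with the substitution; state before step 2: balance=156880)
step 2 (pay 0): balance=159845
step 3 (pay 42685): balance=120181
step 4 (pay 37488): balance=84964
step 5 (pay 44648): balance=41921
step 6 (pay 38119): balance=4594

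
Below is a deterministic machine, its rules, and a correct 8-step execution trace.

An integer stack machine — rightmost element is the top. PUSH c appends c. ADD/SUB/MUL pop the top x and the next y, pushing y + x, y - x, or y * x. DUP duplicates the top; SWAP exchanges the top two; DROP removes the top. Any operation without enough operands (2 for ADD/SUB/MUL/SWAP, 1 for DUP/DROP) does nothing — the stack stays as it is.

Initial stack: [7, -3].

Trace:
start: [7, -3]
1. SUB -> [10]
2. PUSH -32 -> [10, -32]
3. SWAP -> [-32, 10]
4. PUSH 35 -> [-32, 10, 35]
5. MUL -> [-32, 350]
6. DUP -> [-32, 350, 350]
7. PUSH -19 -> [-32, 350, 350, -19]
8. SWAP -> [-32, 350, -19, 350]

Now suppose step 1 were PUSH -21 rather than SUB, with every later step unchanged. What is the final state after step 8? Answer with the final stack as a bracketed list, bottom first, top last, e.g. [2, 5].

[7, -3, -32, -735, -19, -735]

(re-executing from step 1 with the substitution; state before step 1: [7, -3])
1. PUSH -21 -> [7, -3, -21]
2. PUSH -32 -> [7, -3, -21, -32]
3. SWAP -> [7, -3, -32, -21]
4. PUSH 35 -> [7, -3, -32, -21, 35]
5. MUL -> [7, -3, -32, -735]
6. DUP -> [7, -3, -32, -735, -735]
7. PUSH -19 -> [7, -3, -32, -735, -735, -19]
8. SWAP -> [7, -3, -32, -735, -19, -735]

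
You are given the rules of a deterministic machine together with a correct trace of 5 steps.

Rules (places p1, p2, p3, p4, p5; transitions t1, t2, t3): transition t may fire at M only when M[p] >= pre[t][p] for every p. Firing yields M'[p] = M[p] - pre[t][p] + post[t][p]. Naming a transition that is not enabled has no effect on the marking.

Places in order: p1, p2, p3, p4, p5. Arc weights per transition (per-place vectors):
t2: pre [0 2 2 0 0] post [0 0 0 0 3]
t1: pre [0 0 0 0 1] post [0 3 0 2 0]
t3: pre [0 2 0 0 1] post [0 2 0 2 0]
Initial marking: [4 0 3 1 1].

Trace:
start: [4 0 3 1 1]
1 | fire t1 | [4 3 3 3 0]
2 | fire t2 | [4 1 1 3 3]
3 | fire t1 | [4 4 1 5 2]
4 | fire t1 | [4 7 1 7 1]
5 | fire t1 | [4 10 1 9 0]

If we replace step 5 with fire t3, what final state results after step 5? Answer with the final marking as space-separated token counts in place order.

4 7 1 9 0

(re-executing from step 5 with the substitution; state before step 5: [4 7 1 7 1])
5 | fire t3 | [4 7 1 9 0]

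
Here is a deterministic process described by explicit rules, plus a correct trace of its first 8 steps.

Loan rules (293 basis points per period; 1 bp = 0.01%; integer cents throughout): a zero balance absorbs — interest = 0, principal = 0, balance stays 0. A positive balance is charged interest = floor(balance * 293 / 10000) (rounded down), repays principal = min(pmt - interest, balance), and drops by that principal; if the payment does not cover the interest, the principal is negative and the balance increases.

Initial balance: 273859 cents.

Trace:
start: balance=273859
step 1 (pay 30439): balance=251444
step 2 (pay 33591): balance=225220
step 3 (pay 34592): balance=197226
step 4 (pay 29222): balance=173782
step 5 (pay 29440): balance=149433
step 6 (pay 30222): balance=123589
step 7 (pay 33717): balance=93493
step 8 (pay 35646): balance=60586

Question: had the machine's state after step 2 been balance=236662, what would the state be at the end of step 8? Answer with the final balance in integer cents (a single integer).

74194

state after step 2 := balance=236662
step 3 (pay 34592): balance=209004
step 4 (pay 29222): balance=185905
step 5 (pay 29440): balance=161912
step 6 (pay 30222): balance=136434
step 7 (pay 33717): balance=106714
step 8 (pay 35646): balance=74194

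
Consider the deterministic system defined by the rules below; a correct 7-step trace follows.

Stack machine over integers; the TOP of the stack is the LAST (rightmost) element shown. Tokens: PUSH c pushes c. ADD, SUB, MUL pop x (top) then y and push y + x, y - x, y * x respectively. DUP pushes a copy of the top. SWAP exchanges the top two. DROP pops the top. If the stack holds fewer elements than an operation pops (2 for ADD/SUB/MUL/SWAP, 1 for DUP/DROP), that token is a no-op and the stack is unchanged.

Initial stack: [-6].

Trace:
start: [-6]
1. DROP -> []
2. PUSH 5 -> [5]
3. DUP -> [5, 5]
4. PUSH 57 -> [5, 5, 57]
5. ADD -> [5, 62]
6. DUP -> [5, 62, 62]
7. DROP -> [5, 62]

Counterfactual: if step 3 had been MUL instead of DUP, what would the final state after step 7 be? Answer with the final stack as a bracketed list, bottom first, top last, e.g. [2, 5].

(re-executing from step 3 with the substitution; state before step 3: [5])
3. MUL -> [5]
4. PUSH 57 -> [5, 57]
5. ADD -> [62]
6. DUP -> [62, 62]
7. DROP -> [62]

[62]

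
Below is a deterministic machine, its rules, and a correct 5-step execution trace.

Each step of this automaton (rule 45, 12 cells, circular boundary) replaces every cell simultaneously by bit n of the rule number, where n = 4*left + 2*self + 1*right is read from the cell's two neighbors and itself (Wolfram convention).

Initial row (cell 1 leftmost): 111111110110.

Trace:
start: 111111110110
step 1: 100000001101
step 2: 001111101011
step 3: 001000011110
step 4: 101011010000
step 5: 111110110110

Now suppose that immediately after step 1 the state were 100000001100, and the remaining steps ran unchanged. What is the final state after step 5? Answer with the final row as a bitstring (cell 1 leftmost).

state after step 1 := 100000001100
step 2: 101111101000
step 3: 111000011010
step 4: 100011010111
step 5: 001010111100

001010111100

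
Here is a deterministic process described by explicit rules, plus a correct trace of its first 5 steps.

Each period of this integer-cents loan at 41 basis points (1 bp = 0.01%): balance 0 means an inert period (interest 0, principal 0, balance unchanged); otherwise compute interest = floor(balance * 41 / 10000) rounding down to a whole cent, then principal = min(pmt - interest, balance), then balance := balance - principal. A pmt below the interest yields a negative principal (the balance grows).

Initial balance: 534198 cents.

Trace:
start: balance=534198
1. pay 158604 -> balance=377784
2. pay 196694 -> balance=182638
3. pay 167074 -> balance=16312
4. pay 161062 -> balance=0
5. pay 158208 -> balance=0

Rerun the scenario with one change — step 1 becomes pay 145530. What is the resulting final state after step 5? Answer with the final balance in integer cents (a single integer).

(re-executing from step 1 with the substitution; state before step 1: balance=534198)
1. pay 145530 -> balance=390858
2. pay 196694 -> balance=195766
3. pay 167074 -> balance=29494
4. pay 161062 -> balance=0
5. pay 158208 -> balance=0

0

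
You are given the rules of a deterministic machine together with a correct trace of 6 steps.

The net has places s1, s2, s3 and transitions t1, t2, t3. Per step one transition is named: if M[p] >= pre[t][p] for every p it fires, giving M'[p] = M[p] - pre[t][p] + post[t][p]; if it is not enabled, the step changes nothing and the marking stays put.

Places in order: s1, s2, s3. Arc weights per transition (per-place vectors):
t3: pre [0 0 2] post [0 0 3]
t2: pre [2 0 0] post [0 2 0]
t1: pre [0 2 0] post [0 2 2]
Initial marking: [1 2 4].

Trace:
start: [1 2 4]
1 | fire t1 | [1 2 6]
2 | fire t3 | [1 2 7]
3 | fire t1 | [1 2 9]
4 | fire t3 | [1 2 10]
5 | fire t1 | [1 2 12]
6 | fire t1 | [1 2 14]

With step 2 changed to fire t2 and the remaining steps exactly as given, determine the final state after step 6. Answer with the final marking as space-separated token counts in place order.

(re-executing from step 2 with the substitution; state before step 2: [1 2 6])
2 | fire t2 | [1 2 6]
3 | fire t1 | [1 2 8]
4 | fire t3 | [1 2 9]
5 | fire t1 | [1 2 11]
6 | fire t1 | [1 2 13]

1 2 13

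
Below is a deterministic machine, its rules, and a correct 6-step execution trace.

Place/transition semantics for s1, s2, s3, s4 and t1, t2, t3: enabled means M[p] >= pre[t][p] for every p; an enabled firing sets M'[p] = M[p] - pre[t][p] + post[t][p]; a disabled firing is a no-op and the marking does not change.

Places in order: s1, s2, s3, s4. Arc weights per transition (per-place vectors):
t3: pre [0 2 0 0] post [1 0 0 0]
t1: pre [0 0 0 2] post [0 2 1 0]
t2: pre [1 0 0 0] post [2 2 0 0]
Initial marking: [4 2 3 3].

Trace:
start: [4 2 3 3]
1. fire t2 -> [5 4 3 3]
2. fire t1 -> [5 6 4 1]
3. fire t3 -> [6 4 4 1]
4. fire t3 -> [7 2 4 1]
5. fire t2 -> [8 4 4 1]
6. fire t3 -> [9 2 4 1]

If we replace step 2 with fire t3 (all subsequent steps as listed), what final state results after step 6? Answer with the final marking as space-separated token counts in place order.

(re-executing from step 2 with the substitution; state before step 2: [5 4 3 3])
2. fire t3 -> [6 2 3 3]
3. fire t3 -> [7 0 3 3]
4. fire t3 -> [7 0 3 3]
5. fire t2 -> [8 2 3 3]
6. fire t3 -> [9 0 3 3]

9 0 3 3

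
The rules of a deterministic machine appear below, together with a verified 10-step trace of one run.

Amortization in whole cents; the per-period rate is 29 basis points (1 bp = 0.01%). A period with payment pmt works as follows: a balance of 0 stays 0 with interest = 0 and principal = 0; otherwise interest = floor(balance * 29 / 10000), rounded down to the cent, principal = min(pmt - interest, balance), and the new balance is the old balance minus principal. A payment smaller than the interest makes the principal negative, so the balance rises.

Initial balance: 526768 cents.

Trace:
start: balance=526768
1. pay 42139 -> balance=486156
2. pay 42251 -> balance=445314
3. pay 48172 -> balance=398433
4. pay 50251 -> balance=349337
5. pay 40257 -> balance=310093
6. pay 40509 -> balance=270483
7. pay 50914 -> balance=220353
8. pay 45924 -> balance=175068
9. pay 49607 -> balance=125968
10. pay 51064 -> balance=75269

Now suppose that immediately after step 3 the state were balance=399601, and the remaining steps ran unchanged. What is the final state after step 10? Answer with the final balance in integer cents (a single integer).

76459

state after step 3 := balance=399601
4. pay 50251 -> balance=350508
5. pay 40257 -> balance=311267
6. pay 40509 -> balance=271660
7. pay 50914 -> balance=221533
8. pay 45924 -> balance=176251
9. pay 49607 -> balance=127155
10. pay 51064 -> balance=76459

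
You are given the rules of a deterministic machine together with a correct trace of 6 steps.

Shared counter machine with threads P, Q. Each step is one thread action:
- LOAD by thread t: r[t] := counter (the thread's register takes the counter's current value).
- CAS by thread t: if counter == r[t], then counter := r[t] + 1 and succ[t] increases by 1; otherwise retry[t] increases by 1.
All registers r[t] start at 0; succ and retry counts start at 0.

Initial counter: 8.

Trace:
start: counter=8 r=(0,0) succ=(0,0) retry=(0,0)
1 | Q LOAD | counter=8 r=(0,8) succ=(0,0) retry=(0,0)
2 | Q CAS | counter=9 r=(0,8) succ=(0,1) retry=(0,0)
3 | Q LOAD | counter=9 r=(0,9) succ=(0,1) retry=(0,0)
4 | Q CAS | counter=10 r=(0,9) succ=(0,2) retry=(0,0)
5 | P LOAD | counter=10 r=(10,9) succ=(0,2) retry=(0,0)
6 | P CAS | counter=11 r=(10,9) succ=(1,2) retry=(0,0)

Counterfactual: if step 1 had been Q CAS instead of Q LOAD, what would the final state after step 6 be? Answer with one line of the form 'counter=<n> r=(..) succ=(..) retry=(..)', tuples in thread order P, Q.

counter=10 r=(9,8) succ=(1,1) retry=(0,2)

(re-executing from step 1 with the substitution; state before step 1: counter=8 r=(0,0) succ=(0,0) retry=(0,0))
1 | Q CAS | counter=8 r=(0,0) succ=(0,0) retry=(0,1)
2 | Q CAS | counter=8 r=(0,0) succ=(0,0) retry=(0,2)
3 | Q LOAD | counter=8 r=(0,8) succ=(0,0) retry=(0,2)
4 | Q CAS | counter=9 r=(0,8) succ=(0,1) retry=(0,2)
5 | P LOAD | counter=9 r=(9,8) succ=(0,1) retry=(0,2)
6 | P CAS | counter=10 r=(9,8) succ=(1,1) retry=(0,2)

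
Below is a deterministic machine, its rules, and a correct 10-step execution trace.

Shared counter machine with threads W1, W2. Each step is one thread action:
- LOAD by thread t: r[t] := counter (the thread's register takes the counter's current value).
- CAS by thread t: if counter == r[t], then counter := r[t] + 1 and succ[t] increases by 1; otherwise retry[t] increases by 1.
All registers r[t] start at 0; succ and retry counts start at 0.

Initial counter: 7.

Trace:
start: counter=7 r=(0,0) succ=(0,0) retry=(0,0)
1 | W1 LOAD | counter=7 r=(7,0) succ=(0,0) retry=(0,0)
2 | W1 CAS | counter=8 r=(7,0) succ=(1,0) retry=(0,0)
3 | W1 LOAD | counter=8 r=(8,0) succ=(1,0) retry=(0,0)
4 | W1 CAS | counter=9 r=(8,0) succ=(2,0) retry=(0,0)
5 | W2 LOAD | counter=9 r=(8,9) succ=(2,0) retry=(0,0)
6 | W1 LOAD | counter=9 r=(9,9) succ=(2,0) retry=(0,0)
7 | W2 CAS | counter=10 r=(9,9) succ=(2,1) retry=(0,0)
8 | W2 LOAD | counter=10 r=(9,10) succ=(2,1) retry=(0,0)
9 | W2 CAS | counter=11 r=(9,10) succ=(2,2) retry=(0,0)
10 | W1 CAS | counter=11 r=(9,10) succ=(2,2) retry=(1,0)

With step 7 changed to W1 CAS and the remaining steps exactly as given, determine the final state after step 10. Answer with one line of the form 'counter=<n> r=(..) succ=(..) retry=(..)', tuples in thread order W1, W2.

(re-executing from step 7 with the substitution; state before step 7: counter=9 r=(9,9) succ=(2,0) retry=(0,0))
7 | W1 CAS | counter=10 r=(9,9) succ=(3,0) retry=(0,0)
8 | W2 LOAD | counter=10 r=(9,10) succ=(3,0) retry=(0,0)
9 | W2 CAS | counter=11 r=(9,10) succ=(3,1) retry=(0,0)
10 | W1 CAS | counter=11 r=(9,10) succ=(3,1) retry=(1,0)

counter=11 r=(9,10) succ=(3,1) retry=(1,0)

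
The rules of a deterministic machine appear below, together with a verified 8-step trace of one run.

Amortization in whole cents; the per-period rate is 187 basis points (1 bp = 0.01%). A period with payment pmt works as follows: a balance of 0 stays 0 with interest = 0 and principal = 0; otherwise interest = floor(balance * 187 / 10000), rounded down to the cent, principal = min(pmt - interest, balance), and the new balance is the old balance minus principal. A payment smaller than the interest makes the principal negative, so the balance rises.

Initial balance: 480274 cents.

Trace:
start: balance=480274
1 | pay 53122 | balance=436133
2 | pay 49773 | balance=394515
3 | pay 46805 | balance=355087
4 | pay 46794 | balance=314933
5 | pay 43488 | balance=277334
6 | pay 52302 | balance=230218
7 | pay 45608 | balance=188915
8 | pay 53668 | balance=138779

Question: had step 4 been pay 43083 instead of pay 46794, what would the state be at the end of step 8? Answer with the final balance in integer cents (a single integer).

(re-executing from step 4 with the substitution; state before step 4: balance=355087)
4 | pay 43083 | balance=318644
5 | pay 43488 | balance=281114
6 | pay 52302 | balance=234068
7 | pay 45608 | balance=192837
8 | pay 53668 | balance=142775

142775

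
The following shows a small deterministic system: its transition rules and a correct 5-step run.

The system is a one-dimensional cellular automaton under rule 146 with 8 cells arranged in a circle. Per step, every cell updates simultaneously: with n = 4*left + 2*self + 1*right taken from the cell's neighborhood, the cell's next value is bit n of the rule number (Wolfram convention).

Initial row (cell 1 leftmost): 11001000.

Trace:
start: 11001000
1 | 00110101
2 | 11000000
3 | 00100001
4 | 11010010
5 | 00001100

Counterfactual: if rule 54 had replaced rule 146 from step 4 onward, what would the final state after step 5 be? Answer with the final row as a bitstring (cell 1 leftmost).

00001100

(re-executing steps 4..5 under rule 54; state before step 4: 00100001)
4 | 11110011
5 | 00001100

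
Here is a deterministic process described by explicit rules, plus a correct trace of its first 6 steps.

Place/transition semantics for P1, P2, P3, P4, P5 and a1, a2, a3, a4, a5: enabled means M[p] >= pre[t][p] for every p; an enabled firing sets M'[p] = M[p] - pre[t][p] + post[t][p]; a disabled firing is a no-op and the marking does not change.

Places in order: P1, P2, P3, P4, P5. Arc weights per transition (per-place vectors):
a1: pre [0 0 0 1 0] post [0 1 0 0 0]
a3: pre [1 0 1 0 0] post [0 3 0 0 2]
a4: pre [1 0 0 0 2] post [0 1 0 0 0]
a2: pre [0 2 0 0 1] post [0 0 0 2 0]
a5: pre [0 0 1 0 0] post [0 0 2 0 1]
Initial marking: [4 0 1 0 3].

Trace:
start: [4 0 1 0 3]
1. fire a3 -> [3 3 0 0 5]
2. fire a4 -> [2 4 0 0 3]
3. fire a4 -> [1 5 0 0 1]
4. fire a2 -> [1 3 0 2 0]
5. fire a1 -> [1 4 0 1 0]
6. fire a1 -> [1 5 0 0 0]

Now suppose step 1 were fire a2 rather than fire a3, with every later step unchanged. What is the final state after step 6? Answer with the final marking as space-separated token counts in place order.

(re-executing from step 1 with the substitution; state before step 1: [4 0 1 0 3])
1. fire a2 -> [4 0 1 0 3]
2. fire a4 -> [3 1 1 0 1]
3. fire a4 -> [3 1 1 0 1]
4. fire a2 -> [3 1 1 0 1]
5. fire a1 -> [3 1 1 0 1]
6. fire a1 -> [3 1 1 0 1]

3 1 1 0 1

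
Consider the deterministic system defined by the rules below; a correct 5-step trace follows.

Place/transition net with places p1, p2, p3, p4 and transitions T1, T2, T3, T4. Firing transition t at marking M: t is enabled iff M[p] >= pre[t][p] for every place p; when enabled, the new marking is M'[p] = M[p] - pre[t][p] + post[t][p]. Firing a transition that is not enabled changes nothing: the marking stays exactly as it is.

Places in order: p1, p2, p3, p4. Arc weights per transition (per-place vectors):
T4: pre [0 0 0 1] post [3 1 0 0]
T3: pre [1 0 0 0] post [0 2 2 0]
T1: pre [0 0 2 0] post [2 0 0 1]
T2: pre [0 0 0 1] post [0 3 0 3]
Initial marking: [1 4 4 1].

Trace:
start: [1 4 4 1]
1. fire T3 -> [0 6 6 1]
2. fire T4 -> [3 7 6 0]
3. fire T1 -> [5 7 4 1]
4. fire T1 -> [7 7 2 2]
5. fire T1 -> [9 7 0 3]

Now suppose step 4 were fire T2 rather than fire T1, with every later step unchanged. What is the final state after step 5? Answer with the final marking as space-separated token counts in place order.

(re-executing from step 4 with the substitution; state before step 4: [5 7 4 1])
4. fire T2 -> [5 10 4 3]
5. fire T1 -> [7 10 2 4]

7 10 2 4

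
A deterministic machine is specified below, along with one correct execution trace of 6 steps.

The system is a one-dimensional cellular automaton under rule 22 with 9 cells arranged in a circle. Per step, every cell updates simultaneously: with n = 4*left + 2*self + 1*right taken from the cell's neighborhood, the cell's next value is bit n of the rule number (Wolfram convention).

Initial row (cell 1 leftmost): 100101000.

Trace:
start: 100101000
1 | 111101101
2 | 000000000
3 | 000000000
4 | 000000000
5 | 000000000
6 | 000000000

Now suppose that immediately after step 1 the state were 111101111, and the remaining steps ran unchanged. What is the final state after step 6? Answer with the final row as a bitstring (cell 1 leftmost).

000000000

state after step 1 := 111101111
2 | 000000000
3 | 000000000
4 | 000000000
5 | 000000000
6 | 000000000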